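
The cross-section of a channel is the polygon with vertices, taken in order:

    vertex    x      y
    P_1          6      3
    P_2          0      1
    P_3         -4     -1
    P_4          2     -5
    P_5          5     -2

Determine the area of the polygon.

40

Apply the shoelace (surveyor's) formula: 2A = Σ (x_i·y_{i+1} − x_{i+1}·y_i), indices taken mod 5.
Σ = (6) + (4) + (22) + (21) + (27) = 80
Area = |Σ|/2 = 40.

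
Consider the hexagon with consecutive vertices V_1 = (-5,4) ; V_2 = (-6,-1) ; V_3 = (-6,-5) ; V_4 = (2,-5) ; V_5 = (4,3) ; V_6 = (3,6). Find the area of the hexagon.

88

Apply Gauss's area formula: 2A = Σ (x_i·y_{i+1} − x_{i+1}·y_i), indices taken mod 6.
Σ = (29) + (24) + (40) + (26) + (15) + (42) = 176
Area = |Σ|/2 = 88.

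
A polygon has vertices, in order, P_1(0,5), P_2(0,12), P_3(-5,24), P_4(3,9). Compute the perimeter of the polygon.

|P_1P_2| = √((0)² + (7)²) = √49 = 7
|P_2P_3| = √((-5)² + (12)²) = √169 = 13
|P_3P_4| = √((8)² + (-15)²) = √289 = 17
|P_4P_1| = √((-3)² + (-4)²) = √25 = 5
Perimeter = 7 + 13 + 17 + 5 = 42.

42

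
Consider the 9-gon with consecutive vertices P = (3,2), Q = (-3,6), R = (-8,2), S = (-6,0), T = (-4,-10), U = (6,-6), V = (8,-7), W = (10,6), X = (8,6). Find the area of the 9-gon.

178

Apply Gauss's area formula: 2A = Σ (x_i·y_{i+1} − x_{i+1}·y_i), indices taken mod 9.
Cross-terms: 24, 42, 12, 60, 84, 6, 118, 12, -2  ⇒  Σ = 356
Area = |Σ|/2 = 178.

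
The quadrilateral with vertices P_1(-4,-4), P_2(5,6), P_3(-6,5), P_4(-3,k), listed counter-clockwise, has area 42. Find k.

0

The doubled signed area Σ (x_i y_{i+1} − x_{i+1} y_i) is linear in k.
With k=0 it equals 84; the coefficient of k is -2 (from the two edges through P_4).
So -2·k + 84 = 2·42 = 84 ⇒ k = 0.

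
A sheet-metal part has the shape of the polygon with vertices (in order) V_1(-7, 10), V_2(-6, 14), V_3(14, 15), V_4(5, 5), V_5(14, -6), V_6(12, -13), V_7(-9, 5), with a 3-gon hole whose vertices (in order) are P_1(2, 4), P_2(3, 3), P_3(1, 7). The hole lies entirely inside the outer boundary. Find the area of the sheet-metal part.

324.5

Outer boundary:
Apply the shoelace (surveyor's) formula: 2A = Σ (x_i·y_{i+1} − x_{i+1}·y_i), indices taken mod 7.
V_1→V_2: (-7)(14) − (-6)(10) = -38
V_2→V_3: (-6)(15) − (14)(14) = -286
V_3→V_4: (14)(5) − (5)(15) = -5
V_4→V_5: (5)(-6) − (14)(5) = -100
V_5→V_6: (14)(-13) − (12)(-6) = -110
V_6→V_7: (12)(5) − (-9)(-13) = -57
V_7→V_1: (-9)(10) − (-7)(5) = -55
Σ = -651
Area = |Σ|/2 = 325.5.
Hole:
Σ = (-6) + (18) + (-10) = 2
Area = |Σ|/2 = 1.
Net area = 325.5 − 1 = 324.5.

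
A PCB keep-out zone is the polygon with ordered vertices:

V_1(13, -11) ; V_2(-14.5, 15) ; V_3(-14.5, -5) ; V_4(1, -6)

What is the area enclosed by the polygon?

Apply the surveyor's formula: 2A = Σ (x_i·y_{i+1} − x_{i+1}·y_i), indices taken mod 4.
V_1→V_2: (13)(15) − (-14.5)(-11) = 35.5
V_2→V_3: (-14.5)(-5) − (-14.5)(15) = 290
V_3→V_4: (-14.5)(-6) − (1)(-5) = 92
V_4→V_1: (1)(-11) − (13)(-6) = 67
Σ = 484.5
Area = |Σ|/2 = 242.25.

242.25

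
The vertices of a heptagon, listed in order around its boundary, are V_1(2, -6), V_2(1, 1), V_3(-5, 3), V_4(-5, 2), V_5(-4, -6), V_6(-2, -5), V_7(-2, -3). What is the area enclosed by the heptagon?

40.5

Apply the shoelace formula: 2A = Σ (x_i·y_{i+1} − x_{i+1}·y_i), indices taken mod 7.
Σ = (8) + (8) + (5) + (38) + (8) + (-4) + (18) = 81
Area = |Σ|/2 = 40.5.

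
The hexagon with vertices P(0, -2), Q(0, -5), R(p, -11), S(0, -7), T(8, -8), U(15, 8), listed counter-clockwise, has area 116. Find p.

The doubled signed area Σ (x_i y_{i+1} − x_{i+1} y_i) is linear in p.
With p=0 it equals 210; the coefficient of p is -2 (from the two edges through R).
So -2·p + 210 = 2·116 = 232 ⇒ p = -11.

-11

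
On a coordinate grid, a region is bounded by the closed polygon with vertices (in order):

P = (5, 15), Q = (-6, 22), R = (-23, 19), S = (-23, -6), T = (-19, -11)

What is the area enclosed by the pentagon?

538

Apply the shoelace (surveyor's) formula: 2A = Σ (x_i·y_{i+1} − x_{i+1}·y_i), indices taken mod 5.
Cross-terms: 200, 392, 575, 139, -230  ⇒  Σ = 1076
Area = |Σ|/2 = 538.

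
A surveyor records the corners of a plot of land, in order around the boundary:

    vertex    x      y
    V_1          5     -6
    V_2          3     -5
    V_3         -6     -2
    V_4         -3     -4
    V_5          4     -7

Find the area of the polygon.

Apply the shoelace formula: 2A = Σ (x_i·y_{i+1} − x_{i+1}·y_i), indices taken mod 5.
V_1→V_2: (5)(-5) − (3)(-6) = -7
V_2→V_3: (3)(-2) − (-6)(-5) = -36
V_3→V_4: (-6)(-4) − (-3)(-2) = 18
V_4→V_5: (-3)(-7) − (4)(-4) = 37
V_5→V_1: (4)(-6) − (5)(-7) = 11
Σ = 23
Area = |Σ|/2 = 11.5.

11.5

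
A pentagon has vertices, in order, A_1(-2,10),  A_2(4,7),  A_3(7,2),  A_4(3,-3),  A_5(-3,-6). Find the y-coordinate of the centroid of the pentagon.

Apply the surveyor's formula. First the cross-terms c_i = x_i·y_{i+1} − x_{i+1}·y_i:
  -54, -41, -27, -27, -42  ⇒  2A = -191, A = -95.5.
Then Σ (y_i + y_{i+1})·c_i = -1185, so ȳ = -1185 / (6·(-95.5)) = 395/191.

395/191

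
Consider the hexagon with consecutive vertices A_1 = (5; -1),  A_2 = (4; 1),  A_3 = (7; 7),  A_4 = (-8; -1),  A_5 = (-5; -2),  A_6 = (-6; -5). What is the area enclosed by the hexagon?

67

Apply the surveyor's formula: 2A = Σ (x_i·y_{i+1} − x_{i+1}·y_i), indices taken mod 6.
Σ = (9) + (21) + (49) + (11) + (13) + (31) = 134
Area = |Σ|/2 = 67.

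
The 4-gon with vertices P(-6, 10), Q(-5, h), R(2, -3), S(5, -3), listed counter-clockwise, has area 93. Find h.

-10

Write out the shoelace sum; only the two edges meeting at Q involve h:
2·Area = [((-6)·h − (-5)·10) + ((-5)·(-3) − 2·h)] + 41
       = -8·h + 106 = 186
⇒ h = -10.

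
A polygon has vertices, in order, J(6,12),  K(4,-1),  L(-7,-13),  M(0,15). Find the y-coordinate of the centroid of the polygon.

Apply the shoelace formula. First the cross-terms c_i = x_i·y_{i+1} − x_{i+1}·y_i:
  -54, -59, -105, -90  ⇒  2A = -308, A = -154.
Then Σ (y_i + y_{i+1})·c_i = -2408, so ȳ = -2408 / (6·(-154)) = 86/33.

86/33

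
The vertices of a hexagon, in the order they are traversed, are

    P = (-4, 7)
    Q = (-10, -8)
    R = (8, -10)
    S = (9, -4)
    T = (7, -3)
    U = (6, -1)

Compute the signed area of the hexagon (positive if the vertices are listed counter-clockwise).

187

Σ = (102) + (164) + (58) + (1) + (11) + (38) = 374
Signed area = Σ/2 = 187 (positive ⇒ counter-clockwise traversal).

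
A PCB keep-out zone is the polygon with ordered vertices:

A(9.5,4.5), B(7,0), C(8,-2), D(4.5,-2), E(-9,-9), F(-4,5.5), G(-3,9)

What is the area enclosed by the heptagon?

Apply Gauss's area formula: 2A = Σ (x_i·y_{i+1} − x_{i+1}·y_i), indices taken mod 7.
Σ = (-31.5) + (-14) + (-7) + (-58.5) + (-85.5) + (-19.5) + (-99) = -315
Area = |Σ|/2 = 157.5.

157.5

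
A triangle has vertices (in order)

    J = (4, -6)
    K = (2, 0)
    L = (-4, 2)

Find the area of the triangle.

Apply the surveyor's formula: 2A = Σ (x_i·y_{i+1} − x_{i+1}·y_i), indices taken mod 3.
J→K: (4)(0) − (2)(-6) = 12
K→L: (2)(2) − (-4)(0) = 4
L→J: (-4)(-6) − (4)(2) = 16
Σ = 32
Area = |Σ|/2 = 16.

16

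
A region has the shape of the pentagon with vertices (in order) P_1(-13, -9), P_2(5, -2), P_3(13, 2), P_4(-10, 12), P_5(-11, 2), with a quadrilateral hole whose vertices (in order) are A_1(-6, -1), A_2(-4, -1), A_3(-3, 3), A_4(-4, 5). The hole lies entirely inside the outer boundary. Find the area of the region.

251

Outer boundary:
Cross-terms: 71, 36, 176, 112, 125  ⇒  Σ = 520
Area = |Σ|/2 = 260.
Hole:
Apply the shoelace formula: 2A = Σ (x_i·y_{i+1} − x_{i+1}·y_i), indices taken mod 4.
Σ = (2) + (-15) + (-3) + (34) = 18
Area = |Σ|/2 = 9.
Net area = 260 − 9 = 251.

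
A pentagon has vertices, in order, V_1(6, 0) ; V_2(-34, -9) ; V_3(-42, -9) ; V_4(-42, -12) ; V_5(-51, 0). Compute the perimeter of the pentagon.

124

|V_1V_2| = √((-40)² + (-9)²) = √1681 = 41
|V_2V_3| = √((-8)² + (0)²) = √64 = 8
|V_3V_4| = √((0)² + (-3)²) = √9 = 3
|V_4V_5| = √((-9)² + (12)²) = √225 = 15
|V_5V_1| = √((57)² + (0)²) = √3249 = 57
Perimeter = 41 + 8 + 3 + 15 + 57 = 124.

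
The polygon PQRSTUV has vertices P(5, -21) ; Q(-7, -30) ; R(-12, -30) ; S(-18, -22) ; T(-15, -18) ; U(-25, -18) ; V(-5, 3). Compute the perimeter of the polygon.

|PQ| = √((-12)² + (-9)²) = √225 = 15
|QR| = √((-5)² + (0)²) = √25 = 5
|RS| = √((-6)² + (8)²) = √100 = 10
|ST| = √((3)² + (4)²) = √25 = 5
|TU| = √((-10)² + (0)²) = √100 = 10
|UV| = √((20)² + (21)²) = √841 = 29
|VP| = √((10)² + (-24)²) = √676 = 26
Perimeter = 15 + 5 + 10 + 5 + 10 + 29 + 26 = 100.

100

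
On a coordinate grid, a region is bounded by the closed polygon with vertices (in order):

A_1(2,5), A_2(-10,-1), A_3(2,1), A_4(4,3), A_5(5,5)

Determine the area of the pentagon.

31

Apply Gauss's area formula: 2A = Σ (x_i·y_{i+1} − x_{i+1}·y_i), indices taken mod 5.
A_1→A_2: (2)(-1) − (-10)(5) = 48
A_2→A_3: (-10)(1) − (2)(-1) = -8
A_3→A_4: (2)(3) − (4)(1) = 2
A_4→A_5: (4)(5) − (5)(3) = 5
A_5→A_1: (5)(5) − (2)(5) = 15
Σ = 62
Area = |Σ|/2 = 31.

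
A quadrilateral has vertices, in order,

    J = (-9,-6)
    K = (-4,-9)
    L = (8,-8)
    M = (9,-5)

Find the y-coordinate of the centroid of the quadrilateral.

-325/47

Apply the surveyor's formula. First the cross-terms c_i = x_i·y_{i+1} − x_{i+1}·y_i:
  57, 104, 32, -99  ⇒  2A = 94, A = 47.
Then Σ (y_i + y_{i+1})·c_i = -1950, so ȳ = -1950 / (6·47) = -325/47.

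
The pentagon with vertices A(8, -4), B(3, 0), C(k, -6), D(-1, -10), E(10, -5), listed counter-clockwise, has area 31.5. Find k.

3

Write out the shoelace sum; only the two edges meeting at C involve k:
2·Area = [(3·(-6) − k·0) + (k·(-10) − (-1)·(-6))] + 117
       = -10·k + 93 = 63
⇒ k = 3.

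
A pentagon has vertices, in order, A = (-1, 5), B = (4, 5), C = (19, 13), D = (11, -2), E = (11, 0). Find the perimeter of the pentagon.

54

|AB| = √((5)² + (0)²) = √25 = 5
|BC| = √((15)² + (8)²) = √289 = 17
|CD| = √((-8)² + (-15)²) = √289 = 17
|DE| = √((0)² + (2)²) = √4 = 2
|EA| = √((-12)² + (5)²) = √169 = 13
Perimeter = 5 + 17 + 17 + 2 + 13 = 54.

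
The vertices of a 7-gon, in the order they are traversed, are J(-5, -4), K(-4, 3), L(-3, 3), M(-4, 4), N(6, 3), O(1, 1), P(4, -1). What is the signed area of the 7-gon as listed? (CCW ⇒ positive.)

-46.5

Apply Gauss's area formula: 2A = Σ (x_i·y_{i+1} − x_{i+1}·y_i), indices taken mod 7.
Cross-terms: -31, -3, 0, -36, 3, -5, -21  ⇒  Σ = -93
Signed area = Σ/2 = -46.5 (negative ⇒ clockwise traversal).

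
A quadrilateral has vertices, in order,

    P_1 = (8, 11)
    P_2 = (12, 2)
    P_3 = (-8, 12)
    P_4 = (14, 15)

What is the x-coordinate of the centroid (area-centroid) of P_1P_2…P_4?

38/9

Apply Gauss's area formula. First the cross-terms c_i = x_i·y_{i+1} − x_{i+1}·y_i:
  -116, 160, -288, 34  ⇒  2A = -210, A = -105.
Then Σ (x_i + x_{i+1})·c_i = -2660, so x̄ = -2660 / (6·(-105)) = 38/9.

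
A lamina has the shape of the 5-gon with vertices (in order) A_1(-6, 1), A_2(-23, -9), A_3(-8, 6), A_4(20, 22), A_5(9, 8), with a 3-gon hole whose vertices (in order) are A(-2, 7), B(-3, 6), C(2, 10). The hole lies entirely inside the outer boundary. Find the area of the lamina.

204.5

Outer boundary:
Apply the shoelace formula: 2A = Σ (x_i·y_{i+1} − x_{i+1}·y_i), indices taken mod 5.
Σ = (77) + (-210) + (-296) + (-38) + (57) = -410
Area = |Σ|/2 = 205.
Hole:
Apply the shoelace (surveyor's) formula: 2A = Σ (x_i·y_{i+1} − x_{i+1}·y_i), indices taken mod 3.
Σ = (9) + (-42) + (34) = 1
Area = |Σ|/2 = 0.5.
Net area = 205 − 0.5 = 204.5.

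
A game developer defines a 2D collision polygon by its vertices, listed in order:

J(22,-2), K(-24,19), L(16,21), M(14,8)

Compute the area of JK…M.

Apply Gauss's area formula: 2A = Σ (x_i·y_{i+1} − x_{i+1}·y_i), indices taken mod 4.
Σ = (370) + (-808) + (-166) + (-204) = -808
Area = |Σ|/2 = 404.

404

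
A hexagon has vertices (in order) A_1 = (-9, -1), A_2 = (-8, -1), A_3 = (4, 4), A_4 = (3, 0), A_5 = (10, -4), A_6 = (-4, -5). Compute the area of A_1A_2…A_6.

Apply Gauss's area formula: 2A = Σ (x_i·y_{i+1} − x_{i+1}·y_i), indices taken mod 6.
Σ = (1) + (-28) + (-12) + (-12) + (-66) + (-41) = -158
Area = |Σ|/2 = 79.

79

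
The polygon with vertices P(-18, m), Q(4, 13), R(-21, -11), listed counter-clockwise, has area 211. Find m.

-25

Write out the shoelace sum; only the two edges meeting at P involve m:
2·Area = [((-21)·m − (-18)·(-11)) + ((-18)·13 − 4·m)] + 229
       = -25·m + -203 = 422
⇒ m = -25.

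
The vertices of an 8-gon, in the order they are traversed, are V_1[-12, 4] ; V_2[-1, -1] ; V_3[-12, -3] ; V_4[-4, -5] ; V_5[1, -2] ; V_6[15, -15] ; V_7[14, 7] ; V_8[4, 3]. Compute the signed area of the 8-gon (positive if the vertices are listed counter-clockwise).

Apply the shoelace (surveyor's) formula: 2A = Σ (x_i·y_{i+1} − x_{i+1}·y_i), indices taken mod 8.
V_1→V_2: (-12)(-1) − (-1)(4) = 16
V_2→V_3: (-1)(-3) − (-12)(-1) = -9
V_3→V_4: (-12)(-5) − (-4)(-3) = 48
V_4→V_5: (-4)(-2) − (1)(-5) = 13
V_5→V_6: (1)(-15) − (15)(-2) = 15
V_6→V_7: (15)(7) − (14)(-15) = 315
V_7→V_8: (14)(3) − (4)(7) = 14
V_8→V_1: (4)(4) − (-12)(3) = 52
Σ = 464
Signed area = Σ/2 = 232 (positive ⇒ counter-clockwise traversal).

232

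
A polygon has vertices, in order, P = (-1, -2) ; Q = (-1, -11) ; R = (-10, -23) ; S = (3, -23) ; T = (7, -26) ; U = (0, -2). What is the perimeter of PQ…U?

|PQ| = √((0)² + (-9)²) = √81 = 9
|QR| = √((-9)² + (-12)²) = √225 = 15
|RS| = √((13)² + (0)²) = √169 = 13
|ST| = √((4)² + (-3)²) = √25 = 5
|TU| = √((-7)² + (24)²) = √625 = 25
|UP| = √((-1)² + (0)²) = √1 = 1
Perimeter = 9 + 15 + 13 + 5 + 25 + 1 = 68.

68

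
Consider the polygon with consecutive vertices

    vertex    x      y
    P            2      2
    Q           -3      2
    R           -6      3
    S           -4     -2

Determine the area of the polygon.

Apply Gauss's area formula: 2A = Σ (x_i·y_{i+1} − x_{i+1}·y_i), indices taken mod 4.
Cross-terms: 10, 3, 24, -4  ⇒  Σ = 33
Area = |Σ|/2 = 16.5.

16.5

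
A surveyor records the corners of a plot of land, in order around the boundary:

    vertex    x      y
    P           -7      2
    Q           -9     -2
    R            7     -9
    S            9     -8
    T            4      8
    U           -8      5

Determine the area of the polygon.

179.5

Apply Gauss's area formula: 2A = Σ (x_i·y_{i+1} − x_{i+1}·y_i), indices taken mod 6.
Σ = (32) + (95) + (25) + (104) + (84) + (19) = 359
Area = |Σ|/2 = 179.5.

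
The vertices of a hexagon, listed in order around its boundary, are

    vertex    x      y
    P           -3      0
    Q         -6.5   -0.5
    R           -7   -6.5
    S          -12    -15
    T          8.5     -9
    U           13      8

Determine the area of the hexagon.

255.875

Cross-terms: 1.5, 38.75, 27, 235.5, 185, 24  ⇒  Σ = 511.75
Area = |Σ|/2 = 255.875.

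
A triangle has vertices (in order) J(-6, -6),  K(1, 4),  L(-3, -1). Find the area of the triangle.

2.5

Apply Gauss's area formula: 2A = Σ (x_i·y_{i+1} − x_{i+1}·y_i), indices taken mod 3.
J→K: (-6)(4) − (1)(-6) = -18
K→L: (1)(-1) − (-3)(4) = 11
L→J: (-3)(-6) − (-6)(-1) = 12
Σ = 5
Area = |Σ|/2 = 2.5.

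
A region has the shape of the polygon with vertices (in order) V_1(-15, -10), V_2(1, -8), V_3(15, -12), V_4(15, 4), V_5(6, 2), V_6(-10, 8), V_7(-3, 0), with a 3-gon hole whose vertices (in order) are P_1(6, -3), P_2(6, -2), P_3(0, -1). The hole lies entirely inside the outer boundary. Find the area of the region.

300

Outer boundary:
Apply the surveyor's formula: 2A = Σ (x_i·y_{i+1} − x_{i+1}·y_i), indices taken mod 7.
Σ = (130) + (108) + (240) + (6) + (68) + (24) + (30) = 606
Area = |Σ|/2 = 303.
Hole:
Cross-terms: 6, -6, 6  ⇒  Σ = 6
Area = |Σ|/2 = 3.
Net area = 303 − 3 = 300.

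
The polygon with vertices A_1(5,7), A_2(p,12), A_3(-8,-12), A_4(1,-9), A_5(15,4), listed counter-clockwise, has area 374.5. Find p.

-15

The doubled signed area Σ (x_i y_{i+1} − x_{i+1} y_i) is linear in p.
With p=0 it equals 464; the coefficient of p is -19 (from the two edges through A_2).
So -19·p + 464 = 2·374.5 = 749 ⇒ p = -15.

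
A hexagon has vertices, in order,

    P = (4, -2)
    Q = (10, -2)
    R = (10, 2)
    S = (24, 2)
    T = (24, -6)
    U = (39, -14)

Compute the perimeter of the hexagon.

|PQ| = √((6)² + (0)²) = √36 = 6
|QR| = √((0)² + (4)²) = √16 = 4
|RS| = √((14)² + (0)²) = √196 = 14
|ST| = √((0)² + (-8)²) = √64 = 8
|TU| = √((15)² + (-8)²) = √289 = 17
|UP| = √((-35)² + (12)²) = √1369 = 37
Perimeter = 6 + 4 + 14 + 8 + 17 + 37 = 86.

86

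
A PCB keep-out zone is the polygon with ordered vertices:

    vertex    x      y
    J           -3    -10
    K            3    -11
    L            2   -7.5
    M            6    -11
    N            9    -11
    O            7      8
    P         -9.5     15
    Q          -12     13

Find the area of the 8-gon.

332

J→K: (-3)(-11) − (3)(-10) = 63
K→L: (3)(-7.5) − (2)(-11) = -0.5
L→M: (2)(-11) − (6)(-7.5) = 23
M→N: (6)(-11) − (9)(-11) = 33
N→O: (9)(8) − (7)(-11) = 149
O→P: (7)(15) − (-9.5)(8) = 181
P→Q: (-9.5)(13) − (-12)(15) = 56.5
Q→J: (-12)(-10) − (-3)(13) = 159
Σ = 664
Area = |Σ|/2 = 332.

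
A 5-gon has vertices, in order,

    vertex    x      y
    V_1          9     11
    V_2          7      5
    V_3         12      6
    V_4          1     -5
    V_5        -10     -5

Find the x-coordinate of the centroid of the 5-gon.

Apply Gauss's area formula. First the cross-terms c_i = x_i·y_{i+1} − x_{i+1}·y_i:
  -32, -18, -66, -55, -65  ⇒  2A = -236, A = -118.
Then Σ (x_i + x_{i+1})·c_i = -1152, so x̄ = -1152 / (6·(-118)) = 96/59.

96/59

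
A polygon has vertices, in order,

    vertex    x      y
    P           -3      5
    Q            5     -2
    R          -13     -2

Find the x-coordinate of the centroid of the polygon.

-11/3

Apply the surveyor's formula. First the cross-terms c_i = x_i·y_{i+1} − x_{i+1}·y_i:
  -19, -36, -71  ⇒  2A = -126, A = -63.
Then Σ (x_i + x_{i+1})·c_i = 1386, so x̄ = 1386 / (6·(-63)) = -11/3.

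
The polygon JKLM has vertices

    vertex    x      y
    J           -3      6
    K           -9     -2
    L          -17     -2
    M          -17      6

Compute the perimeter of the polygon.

40

|JK| = √((-6)² + (-8)²) = √100 = 10
|KL| = √((-8)² + (0)²) = √64 = 8
|LM| = √((0)² + (8)²) = √64 = 8
|MJ| = √((14)² + (0)²) = √196 = 14
Perimeter = 10 + 8 + 8 + 14 = 40.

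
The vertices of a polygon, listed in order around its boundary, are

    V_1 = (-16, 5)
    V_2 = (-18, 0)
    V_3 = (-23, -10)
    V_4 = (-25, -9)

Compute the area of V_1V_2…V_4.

Apply the surveyor's formula: 2A = Σ (x_i·y_{i+1} − x_{i+1}·y_i), indices taken mod 4.
Σ = (90) + (180) + (-43) + (-269) = -42
Area = |Σ|/2 = 21.

21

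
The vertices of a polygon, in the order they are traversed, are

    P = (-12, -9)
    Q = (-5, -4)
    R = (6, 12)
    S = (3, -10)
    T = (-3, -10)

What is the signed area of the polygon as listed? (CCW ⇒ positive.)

-141

Apply the shoelace formula: 2A = Σ (x_i·y_{i+1} − x_{i+1}·y_i), indices taken mod 5.
Cross-terms: 3, -36, -96, -60, -93  ⇒  Σ = -282
Signed area = Σ/2 = -141 (negative ⇒ clockwise traversal).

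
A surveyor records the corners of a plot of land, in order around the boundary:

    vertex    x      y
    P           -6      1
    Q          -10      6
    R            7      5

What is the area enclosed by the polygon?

40.5

Apply the shoelace formula: 2A = Σ (x_i·y_{i+1} − x_{i+1}·y_i), indices taken mod 3.
Σ = (-26) + (-92) + (37) = -81
Area = |Σ|/2 = 40.5.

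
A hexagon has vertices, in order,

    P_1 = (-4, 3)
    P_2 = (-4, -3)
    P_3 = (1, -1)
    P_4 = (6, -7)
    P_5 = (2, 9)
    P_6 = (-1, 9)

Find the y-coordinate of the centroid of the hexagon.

Apply the surveyor's formula. First the cross-terms c_i = x_i·y_{i+1} − x_{i+1}·y_i:
  24, 7, -1, 68, 27, 33  ⇒  2A = 158, A = 79.
Then Σ (y_i + y_{i+1})·c_i = 998, so ȳ = 998 / (6·79) = 499/237.

499/237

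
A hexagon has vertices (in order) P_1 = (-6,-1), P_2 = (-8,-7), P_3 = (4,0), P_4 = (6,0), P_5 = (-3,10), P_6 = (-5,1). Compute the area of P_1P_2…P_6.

90

Apply the shoelace (surveyor's) formula: 2A = Σ (x_i·y_{i+1} − x_{i+1}·y_i), indices taken mod 6.
Σ = (34) + (28) + (0) + (60) + (47) + (11) = 180
Area = |Σ|/2 = 90.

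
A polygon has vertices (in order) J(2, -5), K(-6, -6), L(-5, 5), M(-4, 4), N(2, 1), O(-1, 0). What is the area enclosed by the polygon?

54

Apply the surveyor's formula: 2A = Σ (x_i·y_{i+1} − x_{i+1}·y_i), indices taken mod 6.
Σ = (-42) + (-60) + (0) + (-12) + (1) + (5) = -108
Area = |Σ|/2 = 54.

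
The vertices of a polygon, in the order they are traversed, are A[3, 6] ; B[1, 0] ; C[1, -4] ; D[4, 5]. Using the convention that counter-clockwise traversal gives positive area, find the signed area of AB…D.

Apply Gauss's area formula: 2A = Σ (x_i·y_{i+1} − x_{i+1}·y_i), indices taken mod 4.
Cross-terms: -6, -4, 21, 9  ⇒  Σ = 20
Signed area = Σ/2 = 10 (positive ⇒ counter-clockwise traversal).

10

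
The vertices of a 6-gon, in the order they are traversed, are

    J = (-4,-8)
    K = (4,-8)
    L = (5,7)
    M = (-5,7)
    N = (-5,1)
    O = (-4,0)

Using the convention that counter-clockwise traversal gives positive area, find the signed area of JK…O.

134

Apply the surveyor's formula: 2A = Σ (x_i·y_{i+1} − x_{i+1}·y_i), indices taken mod 6.
Cross-terms: 64, 68, 70, 30, 4, 32  ⇒  Σ = 268
Signed area = Σ/2 = 134 (positive ⇒ counter-clockwise traversal).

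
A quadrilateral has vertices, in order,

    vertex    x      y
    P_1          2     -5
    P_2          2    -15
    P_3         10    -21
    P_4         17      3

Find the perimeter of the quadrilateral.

62

|P_1P_2| = √((0)² + (-10)²) = √100 = 10
|P_2P_3| = √((8)² + (-6)²) = √100 = 10
|P_3P_4| = √((7)² + (24)²) = √625 = 25
|P_4P_1| = √((-15)² + (-8)²) = √289 = 17
Perimeter = 10 + 10 + 25 + 17 = 62.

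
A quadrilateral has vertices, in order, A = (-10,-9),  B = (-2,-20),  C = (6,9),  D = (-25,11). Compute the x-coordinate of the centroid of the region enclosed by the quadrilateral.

Apply the shoelace formula. First the cross-terms c_i = x_i·y_{i+1} − x_{i+1}·y_i:
  182, 102, 291, 335  ⇒  2A = 910, A = 455.
Then Σ (x_i + x_{i+1})·c_i = -19030, so x̄ = -19030 / (6·455) = -1903/273.

-1903/273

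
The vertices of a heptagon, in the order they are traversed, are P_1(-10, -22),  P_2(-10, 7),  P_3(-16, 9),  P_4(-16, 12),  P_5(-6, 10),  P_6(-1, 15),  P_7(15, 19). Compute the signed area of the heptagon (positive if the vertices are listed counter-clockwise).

-434

Apply Gauss's area formula: 2A = Σ (x_i·y_{i+1} − x_{i+1}·y_i), indices taken mod 7.
Σ = (-290) + (22) + (-48) + (-88) + (-80) + (-244) + (-140) = -868
Signed area = Σ/2 = -434 (negative ⇒ clockwise traversal).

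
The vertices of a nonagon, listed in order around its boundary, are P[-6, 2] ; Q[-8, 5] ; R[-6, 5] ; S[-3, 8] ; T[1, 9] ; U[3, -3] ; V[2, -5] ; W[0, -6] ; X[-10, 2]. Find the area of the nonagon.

Apply the shoelace formula: 2A = Σ (x_i·y_{i+1} − x_{i+1}·y_i), indices taken mod 9.
Σ = (-14) + (-10) + (-33) + (-35) + (-30) + (-9) + (-12) + (-60) + (-8) = -211
Area = |Σ|/2 = 105.5.

105.5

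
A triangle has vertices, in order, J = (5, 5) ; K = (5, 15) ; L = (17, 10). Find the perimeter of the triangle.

36

|JK| = √((0)² + (10)²) = √100 = 10
|KL| = √((12)² + (-5)²) = √169 = 13
|LJ| = √((-12)² + (-5)²) = √169 = 13
Perimeter = 10 + 13 + 13 = 36.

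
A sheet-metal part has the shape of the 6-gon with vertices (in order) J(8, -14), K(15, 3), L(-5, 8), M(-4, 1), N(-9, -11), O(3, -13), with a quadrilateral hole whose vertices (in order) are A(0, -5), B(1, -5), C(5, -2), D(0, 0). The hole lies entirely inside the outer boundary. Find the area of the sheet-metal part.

Outer boundary:
Apply the surveyor's formula: 2A = Σ (x_i·y_{i+1} − x_{i+1}·y_i), indices taken mod 6.
Σ = (234) + (135) + (27) + (53) + (150) + (62) = 661
Area = |Σ|/2 = 330.5.
Hole:
Apply Gauss's area formula: 2A = Σ (x_i·y_{i+1} − x_{i+1}·y_i), indices taken mod 4.
Cross-terms: 5, 23, 0, 0  ⇒  Σ = 28
Area = |Σ|/2 = 14.
Net area = 330.5 − 14 = 316.5.

316.5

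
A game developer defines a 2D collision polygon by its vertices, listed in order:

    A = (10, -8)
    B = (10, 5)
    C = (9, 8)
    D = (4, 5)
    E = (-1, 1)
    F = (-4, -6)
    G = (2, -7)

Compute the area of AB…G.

Apply the surveyor's formula: 2A = Σ (x_i·y_{i+1} − x_{i+1}·y_i), indices taken mod 7.
Cross-terms: 130, 35, 13, 9, 10, 40, 54  ⇒  Σ = 291
Area = |Σ|/2 = 145.5.

145.5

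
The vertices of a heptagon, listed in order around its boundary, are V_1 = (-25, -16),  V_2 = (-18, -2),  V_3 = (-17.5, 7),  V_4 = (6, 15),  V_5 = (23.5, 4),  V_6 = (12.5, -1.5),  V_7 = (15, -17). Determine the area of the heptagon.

Cross-terms: -238, -161, -304.5, -328.5, -85.25, -190, -665  ⇒  Σ = -1972.25
Area = |Σ|/2 = 986.125.

986.125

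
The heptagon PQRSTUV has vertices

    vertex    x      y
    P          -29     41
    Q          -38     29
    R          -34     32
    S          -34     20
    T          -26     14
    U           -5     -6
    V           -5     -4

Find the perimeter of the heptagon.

124

|PQ| = √((-9)² + (-12)²) = √225 = 15
|QR| = √((4)² + (3)²) = √25 = 5
|RS| = √((0)² + (-12)²) = √144 = 12
|ST| = √((8)² + (-6)²) = √100 = 10
|TU| = √((21)² + (-20)²) = √841 = 29
|UV| = √((0)² + (2)²) = √4 = 2
|VP| = √((-24)² + (45)²) = √2601 = 51
Perimeter = 15 + 5 + 12 + 10 + 29 + 2 + 51 = 124.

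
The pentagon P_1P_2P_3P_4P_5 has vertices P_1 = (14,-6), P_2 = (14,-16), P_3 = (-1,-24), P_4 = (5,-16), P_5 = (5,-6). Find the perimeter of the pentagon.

56

|P_1P_2| = √((0)² + (-10)²) = √100 = 10
|P_2P_3| = √((-15)² + (-8)²) = √289 = 17
|P_3P_4| = √((6)² + (8)²) = √100 = 10
|P_4P_5| = √((0)² + (10)²) = √100 = 10
|P_5P_1| = √((9)² + (0)²) = √81 = 9
Perimeter = 10 + 17 + 10 + 10 + 9 = 56.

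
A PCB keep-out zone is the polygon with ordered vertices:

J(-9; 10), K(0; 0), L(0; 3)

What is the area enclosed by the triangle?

13.5

Apply the shoelace (surveyor's) formula: 2A = Σ (x_i·y_{i+1} − x_{i+1}·y_i), indices taken mod 3.
Cross-terms: 0, 0, 27  ⇒  Σ = 27
Area = |Σ|/2 = 13.5.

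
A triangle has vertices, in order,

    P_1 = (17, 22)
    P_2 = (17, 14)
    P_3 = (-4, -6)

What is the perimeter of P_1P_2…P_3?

|P_1P_2| = √((0)² + (-8)²) = √64 = 8
|P_2P_3| = √((-21)² + (-20)²) = √841 = 29
|P_3P_1| = √((21)² + (28)²) = √1225 = 35
Perimeter = 8 + 29 + 35 = 72.

72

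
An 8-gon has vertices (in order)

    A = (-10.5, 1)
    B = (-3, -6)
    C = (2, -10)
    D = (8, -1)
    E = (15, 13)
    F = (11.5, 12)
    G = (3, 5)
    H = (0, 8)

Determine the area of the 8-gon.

232.5

A→B: (-10.5)(-6) − (-3)(1) = 66
B→C: (-3)(-10) − (2)(-6) = 42
C→D: (2)(-1) − (8)(-10) = 78
D→E: (8)(13) − (15)(-1) = 119
E→F: (15)(12) − (11.5)(13) = 30.5
F→G: (11.5)(5) − (3)(12) = 21.5
G→H: (3)(8) − (0)(5) = 24
H→A: (0)(1) − (-10.5)(8) = 84
Σ = 465
Area = |Σ|/2 = 232.5.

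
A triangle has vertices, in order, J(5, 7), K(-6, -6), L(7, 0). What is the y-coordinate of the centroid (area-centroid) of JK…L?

Apply the surveyor's formula. First the cross-terms c_i = x_i·y_{i+1} − x_{i+1}·y_i:
  12, 42, 49  ⇒  2A = 103, A = 51.5.
Then Σ (y_i + y_{i+1})·c_i = 103, so ȳ = 103 / (6·51.5) = 1/3.

1/3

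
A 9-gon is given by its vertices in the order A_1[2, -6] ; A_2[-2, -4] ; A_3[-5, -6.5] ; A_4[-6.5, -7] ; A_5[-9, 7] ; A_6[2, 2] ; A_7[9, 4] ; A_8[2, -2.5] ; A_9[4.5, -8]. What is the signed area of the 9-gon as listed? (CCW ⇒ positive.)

Σ = (-20) + (-7) + (-7.25) + (-108.5) + (-32) + (-10) + (-30.5) + (-4.75) + (-11) = -231
Signed area = Σ/2 = -115.5 (negative ⇒ clockwise traversal).

-115.5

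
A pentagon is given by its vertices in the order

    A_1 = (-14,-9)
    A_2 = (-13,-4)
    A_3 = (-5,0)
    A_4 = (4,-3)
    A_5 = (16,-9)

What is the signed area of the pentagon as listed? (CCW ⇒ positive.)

Apply the surveyor's formula: 2A = Σ (x_i·y_{i+1} − x_{i+1}·y_i), indices taken mod 5.
Σ = (-61) + (-20) + (15) + (12) + (-270) = -324
Signed area = Σ/2 = -162 (negative ⇒ clockwise traversal).

-162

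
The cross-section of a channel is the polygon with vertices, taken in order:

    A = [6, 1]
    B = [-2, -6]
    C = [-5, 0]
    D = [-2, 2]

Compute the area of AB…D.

A→B: (6)(-6) − (-2)(1) = -34
B→C: (-2)(0) − (-5)(-6) = -30
C→D: (-5)(2) − (-2)(0) = -10
D→A: (-2)(1) − (6)(2) = -14
Σ = -88
Area = |Σ|/2 = 44.

44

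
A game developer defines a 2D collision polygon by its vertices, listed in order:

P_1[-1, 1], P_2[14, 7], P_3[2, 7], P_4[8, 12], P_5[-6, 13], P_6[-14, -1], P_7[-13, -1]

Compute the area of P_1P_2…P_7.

191

Cross-terms: -21, 84, -32, 176, 188, 1, -14  ⇒  Σ = 382
Area = |Σ|/2 = 191.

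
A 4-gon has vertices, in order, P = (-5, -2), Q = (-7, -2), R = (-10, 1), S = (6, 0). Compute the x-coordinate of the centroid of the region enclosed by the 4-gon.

-173/49

Apply the shoelace formula. First the cross-terms c_i = x_i·y_{i+1} − x_{i+1}·y_i:
  -4, -27, -6, -12  ⇒  2A = -49, A = -24.5.
Then Σ (x_i + x_{i+1})·c_i = 519, so x̄ = 519 / (6·(-24.5)) = -173/49.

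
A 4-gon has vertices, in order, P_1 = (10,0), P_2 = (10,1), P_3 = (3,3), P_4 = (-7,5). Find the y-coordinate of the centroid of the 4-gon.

Apply the shoelace (surveyor's) formula. First the cross-terms c_i = x_i·y_{i+1} − x_{i+1}·y_i:
  10, 27, 36, -50  ⇒  2A = 23, A = 11.5.
Then Σ (y_i + y_{i+1})·c_i = 156, so ȳ = 156 / (6·11.5) = 52/23.

52/23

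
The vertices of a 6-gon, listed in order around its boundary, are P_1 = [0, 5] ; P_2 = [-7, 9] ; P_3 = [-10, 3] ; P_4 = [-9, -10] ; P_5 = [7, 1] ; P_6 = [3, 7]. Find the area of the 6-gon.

176.5

Σ = (35) + (69) + (127) + (61) + (46) + (15) = 353
Area = |Σ|/2 = 176.5.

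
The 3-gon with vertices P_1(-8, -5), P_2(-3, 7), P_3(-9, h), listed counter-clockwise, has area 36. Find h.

The doubled signed area Σ (x_i y_{i+1} − x_{i+1} y_i) is linear in h.
With h=0 it equals 37; the coefficient of h is 5 (from the two edges through P_3).
So 5·h + 37 = 2·36 = 72 ⇒ h = 7.

7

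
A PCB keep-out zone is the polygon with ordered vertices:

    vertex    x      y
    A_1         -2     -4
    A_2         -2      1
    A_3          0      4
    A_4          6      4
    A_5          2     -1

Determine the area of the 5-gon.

33

Apply the shoelace formula: 2A = Σ (x_i·y_{i+1} − x_{i+1}·y_i), indices taken mod 5.
Σ = (-10) + (-8) + (-24) + (-14) + (-10) = -66
Area = |Σ|/2 = 33.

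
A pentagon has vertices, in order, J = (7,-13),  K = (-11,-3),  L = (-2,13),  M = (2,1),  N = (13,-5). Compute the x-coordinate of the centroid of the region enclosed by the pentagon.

24/83

Apply the shoelace (surveyor's) formula. First the cross-terms c_i = x_i·y_{i+1} − x_{i+1}·y_i:
  -164, -149, -28, -23, -134  ⇒  2A = -498, A = -249.
Then Σ (x_i + x_{i+1})·c_i = -432, so x̄ = -432 / (6·(-249)) = 24/83.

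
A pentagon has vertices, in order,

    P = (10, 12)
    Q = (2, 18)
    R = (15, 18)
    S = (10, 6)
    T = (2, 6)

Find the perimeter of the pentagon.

|PQ| = √((-8)² + (6)²) = √100 = 10
|QR| = √((13)² + (0)²) = √169 = 13
|RS| = √((-5)² + (-12)²) = √169 = 13
|ST| = √((-8)² + (0)²) = √64 = 8
|TP| = √((8)² + (6)²) = √100 = 10
Perimeter = 10 + 13 + 13 + 8 + 10 = 54.

54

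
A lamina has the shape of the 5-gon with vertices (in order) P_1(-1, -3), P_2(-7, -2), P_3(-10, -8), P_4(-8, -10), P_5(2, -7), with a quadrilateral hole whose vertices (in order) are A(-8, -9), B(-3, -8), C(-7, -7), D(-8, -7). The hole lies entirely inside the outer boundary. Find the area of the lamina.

52.5

Outer boundary:
Σ = (-19) + (36) + (36) + (76) + (-13) = 116
Area = |Σ|/2 = 58.
Hole:
Σ = (37) + (-35) + (-7) + (16) = 11
Area = |Σ|/2 = 5.5.
Net area = 58 − 5.5 = 52.5.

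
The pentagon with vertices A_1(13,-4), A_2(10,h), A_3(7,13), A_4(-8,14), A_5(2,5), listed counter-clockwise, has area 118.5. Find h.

1

Write out the shoelace sum; only the two edges meeting at A_2 involve h:
2·Area = [(13·h − 10·(-4)) + (10·13 − 7·h)] + 61
       = 6·h + 231 = 237
⇒ h = 1.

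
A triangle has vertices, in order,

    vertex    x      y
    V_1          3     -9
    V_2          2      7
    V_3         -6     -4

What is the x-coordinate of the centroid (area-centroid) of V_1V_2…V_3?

Apply Gauss's area formula. First the cross-terms c_i = x_i·y_{i+1} − x_{i+1}·y_i:
  39, 34, 66  ⇒  2A = 139, A = 69.5.
Then Σ (x_i + x_{i+1})·c_i = -139, so x̄ = -139 / (6·69.5) = -1/3.

-1/3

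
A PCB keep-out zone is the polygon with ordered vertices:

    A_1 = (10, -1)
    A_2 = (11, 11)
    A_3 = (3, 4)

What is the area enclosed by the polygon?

44.5

Cross-terms: 121, 11, -43  ⇒  Σ = 89
Area = |Σ|/2 = 44.5.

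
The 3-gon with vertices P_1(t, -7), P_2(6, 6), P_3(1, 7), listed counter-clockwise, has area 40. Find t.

The doubled signed area Σ (x_i y_{i+1} − x_{i+1} y_i) is linear in t.
With t=0 it equals 71; the coefficient of t is -1 (from the two edges through P_1).
So -1·t + 71 = 2·40 = 80 ⇒ t = -9.

-9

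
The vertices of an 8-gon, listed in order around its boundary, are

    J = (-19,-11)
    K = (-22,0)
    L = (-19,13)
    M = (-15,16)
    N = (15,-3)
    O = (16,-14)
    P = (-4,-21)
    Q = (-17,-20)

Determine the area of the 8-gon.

J→K: (-19)(0) − (-22)(-11) = -242
K→L: (-22)(13) − (-19)(0) = -286
L→M: (-19)(16) − (-15)(13) = -109
M→N: (-15)(-3) − (15)(16) = -195
N→O: (15)(-14) − (16)(-3) = -162
O→P: (16)(-21) − (-4)(-14) = -392
P→Q: (-4)(-20) − (-17)(-21) = -277
Q→J: (-17)(-11) − (-19)(-20) = -193
Σ = -1856
Area = |Σ|/2 = 928.

928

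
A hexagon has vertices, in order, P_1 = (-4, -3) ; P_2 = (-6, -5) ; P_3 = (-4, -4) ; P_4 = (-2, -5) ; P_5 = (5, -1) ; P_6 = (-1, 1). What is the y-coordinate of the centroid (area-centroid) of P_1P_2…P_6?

-2

Apply the surveyor's formula. First the cross-terms c_i = x_i·y_{i+1} − x_{i+1}·y_i:
  2, 4, 12, 27, 4, 7  ⇒  2A = 56, A = 28.
Then Σ (y_i + y_{i+1})·c_i = -336, so ȳ = -336 / (6·28) = -2.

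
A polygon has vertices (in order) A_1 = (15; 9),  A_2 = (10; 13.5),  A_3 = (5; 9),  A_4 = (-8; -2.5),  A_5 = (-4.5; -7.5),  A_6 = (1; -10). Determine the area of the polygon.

Σ = (112.5) + (22.5) + (59.5) + (48.75) + (52.5) + (159) = 454.75
Area = |Σ|/2 = 227.375.

227.375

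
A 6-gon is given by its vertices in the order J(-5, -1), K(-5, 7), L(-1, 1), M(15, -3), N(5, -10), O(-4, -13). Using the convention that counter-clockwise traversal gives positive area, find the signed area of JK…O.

Apply the shoelace (surveyor's) formula: 2A = Σ (x_i·y_{i+1} − x_{i+1}·y_i), indices taken mod 6.
J→K: (-5)(7) − (-5)(-1) = -40
K→L: (-5)(1) − (-1)(7) = 2
L→M: (-1)(-3) − (15)(1) = -12
M→N: (15)(-10) − (5)(-3) = -135
N→O: (5)(-13) − (-4)(-10) = -105
O→J: (-4)(-1) − (-5)(-13) = -61
Σ = -351
Signed area = Σ/2 = -175.5 (negative ⇒ clockwise traversal).

-175.5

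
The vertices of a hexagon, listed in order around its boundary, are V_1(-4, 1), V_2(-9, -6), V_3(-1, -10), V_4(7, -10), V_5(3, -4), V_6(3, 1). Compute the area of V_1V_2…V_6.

Apply the shoelace (surveyor's) formula: 2A = Σ (x_i·y_{i+1} − x_{i+1}·y_i), indices taken mod 6.
Cross-terms: 33, 84, 80, 2, 15, 7  ⇒  Σ = 221
Area = |Σ|/2 = 110.5.

110.5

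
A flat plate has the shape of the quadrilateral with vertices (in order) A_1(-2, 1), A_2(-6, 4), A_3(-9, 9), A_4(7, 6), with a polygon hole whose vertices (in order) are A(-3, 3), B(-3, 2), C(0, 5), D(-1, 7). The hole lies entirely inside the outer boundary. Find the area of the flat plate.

Outer boundary:
Σ = (-2) + (-18) + (-117) + (19) = -118
Area = |Σ|/2 = 59.
Hole:
Cross-terms: 3, -15, 5, 18  ⇒  Σ = 11
Area = |Σ|/2 = 5.5.
Net area = 59 − 5.5 = 53.5.

53.5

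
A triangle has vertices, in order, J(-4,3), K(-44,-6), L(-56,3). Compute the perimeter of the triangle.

108

|JK| = √((-40)² + (-9)²) = √1681 = 41
|KL| = √((-12)² + (9)²) = √225 = 15
|LJ| = √((52)² + (0)²) = √2704 = 52
Perimeter = 41 + 15 + 52 = 108.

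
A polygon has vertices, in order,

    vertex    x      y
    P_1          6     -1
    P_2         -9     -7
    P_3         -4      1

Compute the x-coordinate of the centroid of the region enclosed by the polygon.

Apply the shoelace (surveyor's) formula. First the cross-terms c_i = x_i·y_{i+1} − x_{i+1}·y_i:
  -51, -37, -2  ⇒  2A = -90, A = -45.
Then Σ (x_i + x_{i+1})·c_i = 630, so x̄ = 630 / (6·(-45)) = -7/3.

-7/3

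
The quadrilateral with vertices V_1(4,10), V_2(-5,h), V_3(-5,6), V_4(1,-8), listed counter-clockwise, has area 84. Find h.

The doubled signed area Σ (x_i y_{i+1} − x_{i+1} y_i) is linear in h.
With h=0 it equals 96; the coefficient of h is 9 (from the two edges through V_2).
So 9·h + 96 = 2·84 = 168 ⇒ h = 8.

8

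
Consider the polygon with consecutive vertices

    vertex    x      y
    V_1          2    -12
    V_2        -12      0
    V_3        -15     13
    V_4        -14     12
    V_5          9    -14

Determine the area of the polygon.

Σ = (-144) + (-156) + (2) + (88) + (-80) = -290
Area = |Σ|/2 = 145.

145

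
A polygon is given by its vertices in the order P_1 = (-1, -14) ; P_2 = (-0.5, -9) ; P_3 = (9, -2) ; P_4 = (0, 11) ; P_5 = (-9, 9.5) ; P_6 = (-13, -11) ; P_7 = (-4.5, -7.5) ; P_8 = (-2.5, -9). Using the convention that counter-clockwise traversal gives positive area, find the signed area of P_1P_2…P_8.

300.125

Apply the surveyor's formula: 2A = Σ (x_i·y_{i+1} − x_{i+1}·y_i), indices taken mod 8.
Σ = (2) + (82) + (99) + (99) + (222.5) + (48) + (21.75) + (26) = 600.25
Signed area = Σ/2 = 300.125 (positive ⇒ counter-clockwise traversal).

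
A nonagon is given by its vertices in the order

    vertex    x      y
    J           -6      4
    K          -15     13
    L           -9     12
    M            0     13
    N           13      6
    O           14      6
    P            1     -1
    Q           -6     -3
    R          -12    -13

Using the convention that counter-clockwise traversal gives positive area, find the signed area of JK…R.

Apply the shoelace formula: 2A = Σ (x_i·y_{i+1} − x_{i+1}·y_i), indices taken mod 9.
Σ = (-18) + (-63) + (-117) + (-169) + (-6) + (-20) + (-9) + (42) + (-126) = -486
Signed area = Σ/2 = -243 (negative ⇒ clockwise traversal).

-243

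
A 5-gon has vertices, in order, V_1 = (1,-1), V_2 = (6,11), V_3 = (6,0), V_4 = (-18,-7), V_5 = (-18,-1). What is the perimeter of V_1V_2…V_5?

74

|V_1V_2| = √((5)² + (12)²) = √169 = 13
|V_2V_3| = √((0)² + (-11)²) = √121 = 11
|V_3V_4| = √((-24)² + (-7)²) = √625 = 25
|V_4V_5| = √((0)² + (6)²) = √36 = 6
|V_5V_1| = √((19)² + (0)²) = √361 = 19
Perimeter = 13 + 11 + 25 + 6 + 19 = 74.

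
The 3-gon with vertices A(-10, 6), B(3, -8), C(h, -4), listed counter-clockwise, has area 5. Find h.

Write out the shoelace sum; only the two edges meeting at C involve h:
2·Area = [(3·(-4) − h·(-8)) + (h·6 − (-10)·(-4))] + 62
       = 14·h + 10 = 10
⇒ h = 0.

0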